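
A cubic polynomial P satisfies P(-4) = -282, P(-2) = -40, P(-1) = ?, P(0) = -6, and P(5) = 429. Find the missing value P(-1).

-9

The 4 known points determine the degree-3 polynomial uniquely.
Write P(s) = as^3 + bs^2 + cs + d. Substituting each data point gives a linear system:
  -64a + 16b - 4c + d = -282
  -8a + 4b - 2c + d = -40
  d = -6
  125a + 25b + 5c + d = 429
Solving the system yields a = 4, b = -2, c = -3, d = -6.
So P(s) = 4s^3 - 2s^2 - 3s - 6.
Then P(-1) = -9.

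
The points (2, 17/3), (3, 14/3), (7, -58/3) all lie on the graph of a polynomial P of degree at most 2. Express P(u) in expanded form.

Write P(u) = au^2 + bu + c. Substituting each data point gives a linear system:
  4a + 2b + c = 17/3
  9a + 3b + c = 14/3
  49a + 7b + c = -58/3
Solving the system yields a = -1, b = 4, c = 5/3.
So P(u) = -u^2 + 4u + 5/3.
Check: P(7) = -58/3. ✓

P(u) = -u^2 + 4u + 5/3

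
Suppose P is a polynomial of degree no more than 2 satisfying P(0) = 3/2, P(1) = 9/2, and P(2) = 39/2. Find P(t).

P(t) = 6t^2 - 3t + 3/2

Using the Lagrange interpolation formula with nodes 0, 1, 2:
  L_0(t) = (t - 1)(t - 2) / 2
  L_1(t) = t(t - 2) / -1
  L_2(t) = t(t - 1) / 2
Then P(t) = 3/2·L_0(t) + 9/2·L_1(t) + 39/2·L_2(t).
Expanding and collecting terms gives P(t) = 6t² - 3t + 3/2.
Check: P(1) = 9/2. ✓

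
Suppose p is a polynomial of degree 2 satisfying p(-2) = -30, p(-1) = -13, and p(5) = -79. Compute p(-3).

Using the Lagrange interpolation formula with nodes -2, -1, 5:
  L_0(t) = (t + 1)(t - 5) / 7
  L_1(t) = (t + 2)(t - 5) / -6
  L_2(t) = (t + 2)(t + 1) / 42
Then p(t) = -30·L_0(t) - 13·L_1(t) - 79·L_2(t).
Expanding and collecting terms gives p(t) = -4t² + 5t - 4.
Evaluating at t = -3: p(-3) = -55.

-55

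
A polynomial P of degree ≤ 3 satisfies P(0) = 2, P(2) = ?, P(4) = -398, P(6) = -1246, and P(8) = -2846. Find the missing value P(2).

On equispaced nodes a degree-3 polynomial has vanishing fourth forward difference, so
  P(0) - 4·P(2) + 6·P(4) - 4·P(6) + P(8) = 0.
Substituting the known values and solving for P(2):
  -4·P(2) = 248
  P(2) = -62.

-62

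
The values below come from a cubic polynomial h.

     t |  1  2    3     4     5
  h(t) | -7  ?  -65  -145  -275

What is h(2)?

The 4 known points determine the degree-3 polynomial uniquely.
Write h(t) = at^3 + bt^2 + ct + d. Substituting each data point gives a linear system:
  a + b + c + d = -7
  27a + 9b + 3c + d = -65
  64a + 16b + 4c + d = -145
  125a + 25b + 5c + d = -275
Solving the system yields a = -2, b = -1, c = 1, d = -5.
So h(t) = -2t^3 - t^2 + t - 5.
Then h(2) = -23.

-23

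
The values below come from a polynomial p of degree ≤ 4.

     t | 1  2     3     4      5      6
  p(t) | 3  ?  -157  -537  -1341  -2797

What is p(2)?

-21

The 5 known points determine the degree-4 polynomial uniquely.
Write p(t) = at^4 + bt^3 + ct^2 + dt + e. Substituting each data point gives a linear system:
  a + b + c + d + e = 3
  81a + 27b + 9c + 3d + e = -157
  256a + 64b + 16c + 4d + e = -537
  625a + 125b + 25c + 5d + e = -1341
  1296a + 216b + 36c + 6d + e = -2797
Solving the system yields a = -2, b = -2, c = 6, d = 2, e = -1.
So p(t) = -2t⁴ - 2t³ + 6t² + 2t - 1.
Then p(2) = -21.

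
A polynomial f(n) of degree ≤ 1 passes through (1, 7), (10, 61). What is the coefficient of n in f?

6

Write f(n) = an + b. Substituting each data point gives a linear system:
  a + b = 7
  10a + b = 61
Solving the system yields a = 6, b = 1.
So f(n) = 6n + 1.
The leading coefficient is 6.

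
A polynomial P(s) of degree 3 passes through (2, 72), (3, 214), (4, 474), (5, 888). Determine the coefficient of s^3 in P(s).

Write P(s) = as^3 + bs^2 + cs + d. Substituting each data point gives a linear system:
  8a + 4b + 2c + d = 72
  27a + 9b + 3c + d = 214
  64a + 16b + 4c + d = 474
  125a + 25b + 5c + d = 888
Solving the system yields a = 6, b = 5, c = 3, d = -2.
So P(s) = 6s^3 + 5s^2 + 3s - 2.
The leading coefficient is 6.

6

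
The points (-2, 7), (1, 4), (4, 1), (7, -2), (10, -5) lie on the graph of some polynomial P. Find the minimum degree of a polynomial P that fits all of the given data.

1

Forward differences of the values at x = -2, 1, 4, 7, 10:
  P  : 7  4  1  -2  -5
  Δ  : -3  -3  -3  -3
  Δ^2: 0  0  0
  Δ^3: 0  0
  Δ^4: 0
The first differences are constant (-3) and nonzero, while all higher differences vanish, so the minimal degree is 1.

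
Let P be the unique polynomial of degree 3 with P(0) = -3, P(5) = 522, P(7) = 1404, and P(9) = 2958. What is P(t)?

Using the Lagrange interpolation formula with nodes 0, 5, 7, 9:
  L_0(t) = (t - 5)(t - 7)(t - 9) / -315
  L_1(t) = t(t - 7)(t - 9) / 40
  L_2(t) = t(t - 5)(t - 9) / -28
  L_3(t) = t(t - 5)(t - 7) / 72
Then P(t) = -3·L_0(t) + 522·L_1(t) + 1404·L_2(t) + 2958·L_3(t).
Expanding and collecting terms gives P(t) = 4t^3 + 5t - 3.
Check: P(0) = -3. ✓

P(t) = 4t^3 + 5t - 3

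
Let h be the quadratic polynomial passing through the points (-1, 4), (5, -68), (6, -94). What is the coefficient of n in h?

Write h(n) = an^2 + bn + c. Substituting each data point gives a linear system:
  a - b + c = 4
  25a + 5b + c = -68
  36a + 6b + c = -94
Solving the system yields a = -2, b = -4, c = 2.
So h(n) = -2n^2 - 4n + 2.
The coefficient of n is -4.

-4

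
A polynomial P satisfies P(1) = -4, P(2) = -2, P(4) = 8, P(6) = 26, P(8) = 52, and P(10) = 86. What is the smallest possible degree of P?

Divided differences on the nodes 1, 2, 4, 6, 8, 10:
  order 0: -4  -2  8  26  52  86
  order 1: 2  5  9  13  17
  order 2: 1  1  1  1
  order 3: 0  0  0
  order 4: 0  0
  order 5: 0
The order-2 divided differences are all 1 (nonzero) and every higher order vanishes, so the data lies on a polynomial of degree exactly 2.

2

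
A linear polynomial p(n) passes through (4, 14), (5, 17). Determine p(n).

p(n) = 3n + 2

Write p(n) = an + b. Substituting each data point gives a linear system:
  4a + b = 14
  5a + b = 17
Solving the system yields a = 3, b = 2.
So p(n) = 3n + 2.
Check: p(5) = 17. ✓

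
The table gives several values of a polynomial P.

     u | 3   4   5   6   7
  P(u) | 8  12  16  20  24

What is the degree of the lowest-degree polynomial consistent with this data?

Forward differences of the values at u = 3, 4, 5, 6, 7:
  P  : 8  12  16  20  24
  Δ  : 4  4  4  4
  Δ^2: 0  0  0
  Δ^3: 0  0
  Δ^4: 0
The first differences are constant (4) and nonzero, while all higher differences vanish, so the minimal degree is 1.

1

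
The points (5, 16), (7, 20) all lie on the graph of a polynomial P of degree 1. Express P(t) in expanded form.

P(t) = 2t + 6

Write P(t) = at + b. Substituting each data point gives a linear system:
  5a + b = 16
  7a + b = 20
Solving the system yields a = 2, b = 6.
So P(t) = 2t + 6.
Check: P(5) = 16. ✓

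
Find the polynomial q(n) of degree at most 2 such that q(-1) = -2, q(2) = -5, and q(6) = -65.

Write q(n) = an^2 + bn + c. Substituting each data point gives a linear system:
  a - b + c = -2
  4a + 2b + c = -5
  36a + 6b + c = -65
Solving the system yields a = -2, b = 1, c = 1.
So q(n) = -2n² + n + 1.
Check: q(6) = -65. ✓

q(n) = -2n^2 + n + 1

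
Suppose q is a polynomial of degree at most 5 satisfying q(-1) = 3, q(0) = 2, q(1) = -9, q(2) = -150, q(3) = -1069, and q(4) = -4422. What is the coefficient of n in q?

Write q(n) = an^5 + bn^4 + cn^3 + dn^2 + en + k. Substituting each data point gives a linear system:
  -a + b - c + d - e + k = 3
  k = 2
  a + b + c + d + e + k = -9
  32a + 16b + 8c + 4d + 2e + k = -150
  243a + 81b + 27c + 9d + 3e + k = -1069
  1024a + 256b + 64c + 16d + 4e + k = -4422
Solving the system yields a = -4, b = -2, c = 4, d = -3, e = -6, k = 2.
So q(n) = -4n^5 - 2n^4 + 4n^3 - 3n^2 - 6n + 2.
The coefficient of n is -6.

-6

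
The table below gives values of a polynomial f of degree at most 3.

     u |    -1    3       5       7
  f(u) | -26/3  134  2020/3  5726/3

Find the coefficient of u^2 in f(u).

Write f(u) = au^3 + bu^2 + cu + d. Substituting each data point gives a linear system:
  -a + b - c + d = -26/3
  27a + 9b + 3c + d = 134
  125a + 25b + 5c + d = 2020/3
  343a + 49b + 7c + d = 5726/3
Solving the system yields a = 6, b = -3, c = -1/3, d = 0.
So f(u) = 6u^3 - 3u^2 - (1/3)u.
The coefficient of u^2 is -3.

-3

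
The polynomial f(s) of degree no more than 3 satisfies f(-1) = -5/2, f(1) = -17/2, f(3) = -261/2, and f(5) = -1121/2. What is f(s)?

Using the Lagrange interpolation formula with nodes -1, 1, 3, 5:
  L_0(s) = (s - 1)(s - 3)(s - 5) / -48
  L_1(s) = (s + 1)(s - 3)(s - 5) / 16
  L_2(s) = (s + 1)(s - 1)(s - 5) / -16
  L_3(s) = (s + 1)(s - 1)(s - 3) / 48
Then f(s) = -5/2·L_0(s) - 17/2·L_1(s) - 261/2·L_2(s) - 1121/2·L_3(s).
Expanding and collecting terms gives f(s) = -4s³ - (5/2)s² + s - 3.
Check: f(3) = -261/2. ✓

f(s) = -4s^3 - (5/2)s^2 + s - 3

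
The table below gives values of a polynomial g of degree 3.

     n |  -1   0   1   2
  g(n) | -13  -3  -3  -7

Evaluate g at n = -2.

-39

Using the Lagrange interpolation formula with nodes -1, 0, 1, 2:
  L_0(n) = n(n - 1)(n - 2) / -6
  L_1(n) = (n + 1)(n - 1)(n - 2) / 2
  L_2(n) = (n + 1)n(n - 2) / -2
  L_3(n) = (n + 1)n(n - 1) / 6
Then g(n) = -13·L_0(n) - 3·L_1(n) - 3·L_2(n) - 7·L_3(n).
Expanding and collecting terms gives g(n) = n³ - 5n² + 4n - 3.
Evaluating at n = -2: g(-2) = -39.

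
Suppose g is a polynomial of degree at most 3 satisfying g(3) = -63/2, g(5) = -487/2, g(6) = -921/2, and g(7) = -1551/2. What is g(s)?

Using the Lagrange interpolation formula with nodes 3, 5, 6, 7:
  L_0(s) = (s - 5)(s - 6)(s - 7) / -24
  L_1(s) = (s - 3)(s - 6)(s - 7) / 4
  L_2(s) = (s - 3)(s - 5)(s - 7) / -3
  L_3(s) = (s - 3)(s - 5)(s - 6) / 8
Then g(s) = -63/2·L_0(s) - 487/2·L_1(s) - 921/2·L_2(s) - 1551/2·L_3(s).
Expanding and collecting terms gives g(s) = -3s^3 + 5s^2 + s + 3/2.
Check: g(3) = -63/2. ✓

g(s) = -3s^3 + 5s^2 + s + 3/2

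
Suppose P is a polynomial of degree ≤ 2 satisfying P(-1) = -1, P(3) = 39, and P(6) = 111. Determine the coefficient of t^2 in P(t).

Write P(t) = at^2 + bt + c. Substituting each data point gives a linear system:
  a - b + c = -1
  9a + 3b + c = 39
  36a + 6b + c = 111
Solving the system yields a = 2, b = 6, c = 3.
So P(t) = 2t^2 + 6t + 3.
The leading coefficient is 2.

2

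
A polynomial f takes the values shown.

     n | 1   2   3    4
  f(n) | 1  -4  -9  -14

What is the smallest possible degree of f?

1

Forward differences of the values at n = 1, 2, 3, 4:
  f  : 1  -4  -9  -14
  Δ  : -5  -5  -5
  Δ^2: 0  0
  Δ^3: 0
The first differences are constant (-5) and nonzero, while all higher differences vanish, so the minimal degree is 1.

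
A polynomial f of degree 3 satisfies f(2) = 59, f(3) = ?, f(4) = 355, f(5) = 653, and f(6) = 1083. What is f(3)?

165

On equispaced nodes a degree-3 polynomial has vanishing fourth forward difference, so
  f(2) - 4·f(3) + 6·f(4) - 4·f(5) + f(6) = 0.
Substituting the known values and solving for f(3):
  -4·f(3) = -660
  f(3) = 165.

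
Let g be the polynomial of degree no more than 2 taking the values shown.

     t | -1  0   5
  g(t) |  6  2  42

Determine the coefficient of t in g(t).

Write g(t) = at^2 + bt + c. Substituting each data point gives a linear system:
  a - b + c = 6
  c = 2
  25a + 5b + c = 42
Solving the system yields a = 2, b = -2, c = 2.
So g(t) = 2t^2 - 2t + 2.
The coefficient of t is -2.

-2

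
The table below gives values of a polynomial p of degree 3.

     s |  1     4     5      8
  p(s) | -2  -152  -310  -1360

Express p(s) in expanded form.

p(s) = -3s^3 + 3s^2 - 2s

Write p(s) = as^3 + bs^2 + cs + d. Substituting each data point gives a linear system:
  a + b + c + d = -2
  64a + 16b + 4c + d = -152
  125a + 25b + 5c + d = -310
  512a + 64b + 8c + d = -1360
Solving the system yields a = -3, b = 3, c = -2, d = 0.
So p(s) = -3s³ + 3s² - 2s.
Check: p(8) = -1360. ✓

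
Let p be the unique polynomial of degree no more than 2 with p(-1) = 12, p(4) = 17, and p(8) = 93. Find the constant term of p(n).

Write p(n) = an^2 + bn + c. Substituting each data point gives a linear system:
  a - b + c = 12
  16a + 4b + c = 17
  64a + 8b + c = 93
Solving the system yields a = 2, b = -5, c = 5.
So p(n) = 2n² - 5n + 5.
The constant term is 5.

5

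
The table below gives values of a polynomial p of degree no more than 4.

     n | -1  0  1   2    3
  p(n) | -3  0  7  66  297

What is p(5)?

Using the Lagrange interpolation formula with nodes -1, 0, 1, 2, 3:
  L_0(n) = n(n - 1)(n - 2)(n - 3) / 24
  L_1(n) = (n + 1)(n - 1)(n - 2)(n - 3) / -6
  L_2(n) = (n + 1)n(n - 2)(n - 3) / 4
  L_3(n) = (n + 1)n(n - 1)(n - 3) / -6
  L_4(n) = (n + 1)n(n - 1)(n - 2) / 24
Then p(n) = -3·L_0(n) + 0·L_1(n) + 7·L_2(n) + 66·L_3(n) + 297·L_4(n).
Expanding and collecting terms gives p(n) = 3n⁴ + 2n³ - n² + 3n.
Evaluating at n = 5: p(5) = 2115.

2115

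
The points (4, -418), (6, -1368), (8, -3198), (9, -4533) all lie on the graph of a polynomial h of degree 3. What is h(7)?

-2155

Write h(s) = as^3 + bs^2 + cs + d. Substituting each data point gives a linear system:
  64a + 16b + 4c + d = -418
  216a + 36b + 6c + d = -1368
  512a + 64b + 8c + d = -3198
  729a + 81b + 9c + d = -4533
Solving the system yields a = -6, b = -2, c = 1, d = -6.
So h(s) = -6s^3 - 2s^2 + s - 6.
Then h(7) = -2155.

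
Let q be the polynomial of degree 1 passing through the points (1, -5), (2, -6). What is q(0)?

Write q(t) = at + b. Substituting each data point gives a linear system:
  a + b = -5
  2a + b = -6
Solving the system yields a = -1, b = -4.
So q(t) = -t - 4.
Then q(0) = -4.

-4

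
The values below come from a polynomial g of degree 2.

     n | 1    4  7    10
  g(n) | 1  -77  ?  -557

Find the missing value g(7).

-263

The 3 known points determine the degree-2 polynomial uniquely.
Write g(n) = an^2 + bn + c. Substituting each data point gives a linear system:
  a + b + c = 1
  16a + 4b + c = -77
  100a + 10b + c = -557
Solving the system yields a = -6, b = 4, c = 3.
So g(n) = -6n² + 4n + 3.
Then g(7) = -263.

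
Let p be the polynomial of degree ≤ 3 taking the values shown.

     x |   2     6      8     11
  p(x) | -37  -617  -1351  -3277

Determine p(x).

p(x) = -2x^3 - 5x^2 - x + 1

Write p(x) = ax^3 + bx^2 + cx + d. Substituting each data point gives a linear system:
  8a + 4b + 2c + d = -37
  216a + 36b + 6c + d = -617
  512a + 64b + 8c + d = -1351
  1331a + 121b + 11c + d = -3277
Solving the system yields a = -2, b = -5, c = -1, d = 1.
So p(x) = -2x^3 - 5x^2 - x + 1.
Check: p(8) = -1351. ✓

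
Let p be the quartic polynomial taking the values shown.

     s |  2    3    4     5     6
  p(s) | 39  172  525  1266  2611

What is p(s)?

p(s) = 2s^4 + 3s + 1

Write p(s) = as^4 + bs^3 + cs^2 + ds + e. Substituting each data point gives a linear system:
  16a + 8b + 4c + 2d + e = 39
  81a + 27b + 9c + 3d + e = 172
  256a + 64b + 16c + 4d + e = 525
  625a + 125b + 25c + 5d + e = 1266
  1296a + 216b + 36c + 6d + e = 2611
Solving the system yields a = 2, b = 0, c = 0, d = 3, e = 1.
So p(s) = 2s^4 + 3s + 1.
Check: p(4) = 525. ✓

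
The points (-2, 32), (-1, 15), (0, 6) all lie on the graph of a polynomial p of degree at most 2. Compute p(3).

27

Write p(n) = an^2 + bn + c. Substituting each data point gives a linear system:
  4a - 2b + c = 32
  a - b + c = 15
  c = 6
Solving the system yields a = 4, b = -5, c = 6.
So p(n) = 4n^2 - 5n + 6.
Then p(3) = 27.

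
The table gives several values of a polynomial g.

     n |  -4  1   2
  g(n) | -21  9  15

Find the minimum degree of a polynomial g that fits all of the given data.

Divided differences on the nodes -4, 1, 2:
  order 0: -21  9  15
  order 1: 6  6
  order 2: 0
The order-1 divided differences are all 6 (nonzero) and every higher order vanishes, so the data lies on a polynomial of degree exactly 1.

1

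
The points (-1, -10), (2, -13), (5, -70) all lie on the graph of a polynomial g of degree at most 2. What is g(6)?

-101

Write g(n) = an^2 + bn + c. Substituting each data point gives a linear system:
  a - b + c = -10
  4a + 2b + c = -13
  25a + 5b + c = -70
Solving the system yields a = -3, b = 2, c = -5.
So g(n) = -3n^2 + 2n - 5.
Then g(6) = -101.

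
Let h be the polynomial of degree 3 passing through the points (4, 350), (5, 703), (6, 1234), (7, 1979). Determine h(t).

h(t) = 6t^3 - t^2 - 4t - 2

Write h(t) = at^3 + bt^2 + ct + d. Substituting each data point gives a linear system:
  64a + 16b + 4c + d = 350
  125a + 25b + 5c + d = 703
  216a + 36b + 6c + d = 1234
  343a + 49b + 7c + d = 1979
Solving the system yields a = 6, b = -1, c = -4, d = -2.
So h(t) = 6t^3 - t^2 - 4t - 2.
Check: h(5) = 703. ✓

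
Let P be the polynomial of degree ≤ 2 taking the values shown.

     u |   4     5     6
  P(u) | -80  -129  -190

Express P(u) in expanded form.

Using the Lagrange interpolation formula with nodes 4, 5, 6:
  L_0(u) = (u - 5)(u - 6) / 2
  L_1(u) = (u - 4)(u - 6) / -1
  L_2(u) = (u - 4)(u - 5) / 2
Then P(u) = -80·L_0(u) - 129·L_1(u) - 190·L_2(u).
Expanding and collecting terms gives P(u) = -6u^2 + 5u - 4.
Check: P(4) = -80. ✓

P(u) = -6u^2 + 5u - 4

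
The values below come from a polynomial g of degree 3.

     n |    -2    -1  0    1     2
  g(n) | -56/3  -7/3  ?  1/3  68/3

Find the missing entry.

On equispaced nodes a degree-3 polynomial has vanishing fourth forward difference, so
  g(-2) - 4·g(-1) + 6·g(0) - 4·g(1) + g(2) = 0.
Substituting the known values and solving for g(0):
  6·g(0) = -12
  g(0) = -2.

-2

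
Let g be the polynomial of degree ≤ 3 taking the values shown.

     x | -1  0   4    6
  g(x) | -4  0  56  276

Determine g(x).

g(x) = 2x^3 - 4x^2 - 2x

Write g(x) = ax^3 + bx^2 + cx + d. Substituting each data point gives a linear system:
  -a + b - c + d = -4
  d = 0
  64a + 16b + 4c + d = 56
  216a + 36b + 6c + d = 276
Solving the system yields a = 2, b = -4, c = -2, d = 0.
So g(x) = 2x^3 - 4x^2 - 2x.
Check: g(6) = 276. ✓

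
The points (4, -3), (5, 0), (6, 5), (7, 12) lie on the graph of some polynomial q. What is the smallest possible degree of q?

Forward differences of the values at s = 4, 5, 6, 7:
  q  : -3  0  5  12
  Δ  : 3  5  7
  Δ^2: 2  2
  Δ^3: 0
The second differences are constant (2) and nonzero, while all higher differences vanish, so the minimal degree is 2.

2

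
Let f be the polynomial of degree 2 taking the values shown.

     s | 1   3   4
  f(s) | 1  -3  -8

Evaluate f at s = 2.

0

Using the Lagrange interpolation formula with nodes 1, 3, 4:
  L_0(s) = (s - 3)(s - 4) / 6
  L_1(s) = (s - 1)(s - 4) / -2
  L_2(s) = (s - 1)(s - 3) / 3
Then f(s) = 1·L_0(s) - 3·L_1(s) - 8·L_2(s).
Expanding and collecting terms gives f(s) = -s^2 + 2s.
Evaluating at s = 2: f(2) = 0.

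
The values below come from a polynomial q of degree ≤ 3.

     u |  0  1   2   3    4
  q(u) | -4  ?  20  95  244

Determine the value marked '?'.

The 4 known points determine the degree-3 polynomial uniquely.
Write q(u) = au^3 + bu^2 + cu + d. Substituting each data point gives a linear system:
  d = -4
  8a + 4b + 2c + d = 20
  27a + 9b + 3c + d = 95
  64a + 16b + 4c + d = 244
Solving the system yields a = 4, b = 1, c = -6, d = -4.
So q(u) = 4u^3 + u^2 - 6u - 4.
Then q(1) = -5.

-5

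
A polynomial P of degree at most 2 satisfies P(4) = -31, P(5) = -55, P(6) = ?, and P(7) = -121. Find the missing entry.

The 3 known points determine the degree-2 polynomial uniquely.
Write P(u) = au^2 + bu + c. Substituting each data point gives a linear system:
  16a + 4b + c = -31
  25a + 5b + c = -55
  49a + 7b + c = -121
Solving the system yields a = -3, b = 3, c = 5.
So P(u) = -3u^2 + 3u + 5.
Then P(6) = -85.

-85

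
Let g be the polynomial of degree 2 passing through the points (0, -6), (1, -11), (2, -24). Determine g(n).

Using the Lagrange interpolation formula with nodes 0, 1, 2:
  L_0(n) = (n - 1)(n - 2) / 2
  L_1(n) = n(n - 2) / -1
  L_2(n) = n(n - 1) / 2
Then g(n) = -6·L_0(n) - 11·L_1(n) - 24·L_2(n).
Expanding and collecting terms gives g(n) = -4n^2 - n - 6.
Check: g(1) = -11. ✓

g(n) = -4n^2 - n - 6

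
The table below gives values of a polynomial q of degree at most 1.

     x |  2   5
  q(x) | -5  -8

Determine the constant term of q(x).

Write q(x) = ax + b. Substituting each data point gives a linear system:
  2a + b = -5
  5a + b = -8
Solving the system yields a = -1, b = -3.
So q(x) = -x - 3.
The constant term is -3.

-3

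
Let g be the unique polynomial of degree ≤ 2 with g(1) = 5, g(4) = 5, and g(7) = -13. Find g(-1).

Forward differences of the values at n = 1, 4, 7:
  g  : 5  5  -13
  Δ  : 0  -18
  Δ^2: -18
The second differences are constant, confirming degree 2.
Interpolating (Newton forward form) and evaluating at n = -1 gives g(-1) = -5.

-5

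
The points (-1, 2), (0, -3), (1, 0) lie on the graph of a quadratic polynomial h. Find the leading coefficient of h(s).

4

Write h(s) = as^2 + bs + c. Substituting each data point gives a linear system:
  a - b + c = 2
  c = -3
  a + b + c = 0
Solving the system yields a = 4, b = -1, c = -3.
So h(s) = 4s^2 - s - 3.
The leading coefficient is 4.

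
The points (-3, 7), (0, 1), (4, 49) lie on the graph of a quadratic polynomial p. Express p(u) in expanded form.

p(u) = 2u^2 + 4u + 1

Write p(u) = au^2 + bu + c. Substituting each data point gives a linear system:
  9a - 3b + c = 7
  c = 1
  16a + 4b + c = 49
Solving the system yields a = 2, b = 4, c = 1.
So p(u) = 2u^2 + 4u + 1.
Check: p(0) = 1. ✓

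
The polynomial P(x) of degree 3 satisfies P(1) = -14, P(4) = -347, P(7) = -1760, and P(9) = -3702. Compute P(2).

Using the Lagrange interpolation formula with nodes 1, 4, 7, 9:
  L_0(x) = (x - 4)(x - 7)(x - 9) / -144
  L_1(x) = (x - 1)(x - 7)(x - 9) / 45
  L_2(x) = (x - 1)(x - 4)(x - 9) / -36
  L_3(x) = (x - 1)(x - 4)(x - 7) / 80
Then P(x) = -14·L_0(x) - 347·L_1(x) - 1760·L_2(x) - 3702·L_3(x).
Expanding and collecting terms gives P(x) = -5x³ - 6x - 3.
Evaluating at x = 2: P(2) = -55.

-55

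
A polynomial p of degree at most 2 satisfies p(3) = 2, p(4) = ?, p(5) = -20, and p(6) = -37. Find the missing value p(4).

-7

The 3 known points determine the degree-2 polynomial uniquely.
Write p(u) = au^2 + bu + c. Substituting each data point gives a linear system:
  9a + 3b + c = 2
  25a + 5b + c = -20
  36a + 6b + c = -37
Solving the system yields a = -2, b = 5, c = 5.
So p(u) = -2u² + 5u + 5.
Then p(4) = -7.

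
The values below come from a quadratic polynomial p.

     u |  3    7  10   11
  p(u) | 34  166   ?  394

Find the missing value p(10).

The 3 known points determine the degree-2 polynomial uniquely.
Write p(u) = au^2 + bu + c. Substituting each data point gives a linear system:
  9a + 3b + c = 34
  49a + 7b + c = 166
  121a + 11b + c = 394
Solving the system yields a = 3, b = 3, c = -2.
So p(u) = 3u² + 3u - 2.
Then p(10) = 328.

328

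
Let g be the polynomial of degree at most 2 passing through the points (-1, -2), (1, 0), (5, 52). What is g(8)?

133

Write g(t) = at^2 + bt + c. Substituting each data point gives a linear system:
  a - b + c = -2
  a + b + c = 0
  25a + 5b + c = 52
Solving the system yields a = 2, b = 1, c = -3.
So g(t) = 2t² + t - 3.
Then g(8) = 133.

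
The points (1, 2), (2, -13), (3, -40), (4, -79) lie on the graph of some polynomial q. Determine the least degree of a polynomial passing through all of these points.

Forward differences of the values at t = 1, 2, 3, 4:
  q  : 2  -13  -40  -79
  Δ  : -15  -27  -39
  Δ^2: -12  -12
  Δ^3: 0
The second differences are constant (-12) and nonzero, while all higher differences vanish, so the minimal degree is 2.

2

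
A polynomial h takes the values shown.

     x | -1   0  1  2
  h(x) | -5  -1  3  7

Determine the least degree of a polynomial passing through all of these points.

1

Forward differences of the values at x = -1, 0, 1, 2:
  h  : -5  -1  3  7
  Δ  : 4  4  4
  Δ^2: 0  0
  Δ^3: 0
The first differences are constant (4) and nonzero, while all higher differences vanish, so the minimal degree is 1.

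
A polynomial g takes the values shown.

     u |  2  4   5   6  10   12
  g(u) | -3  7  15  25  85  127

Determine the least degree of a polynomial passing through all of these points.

Divided differences on the nodes 2, 4, 5, 6, 10, 12:
  order 0: -3  7  15  25  85  127
  order 1: 5  8  10  15  21
  order 2: 1  1  1  1
  order 3: 0  0  0
  order 4: 0  0
  order 5: 0
The order-2 divided differences are all 1 (nonzero) and every higher order vanishes, so the data lies on a polynomial of degree exactly 2.

2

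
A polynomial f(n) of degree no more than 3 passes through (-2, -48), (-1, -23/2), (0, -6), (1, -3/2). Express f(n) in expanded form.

Using the Lagrange interpolation formula with nodes -2, -1, 0, 1:
  L_0(n) = (n + 1)n(n - 1) / -6
  L_1(n) = (n + 2)n(n - 1) / 2
  L_2(n) = (n + 2)(n + 1)(n - 1) / -2
  L_3(n) = (n + 2)(n + 1)n / 6
Then f(n) = -48·L_0(n) - 23/2·L_1(n) - 6·L_2(n) - 3/2·L_3(n).
Expanding and collecting terms gives f(n) = 5n³ - (1/2)n² - 6.
Check: f(-2) = -48. ✓

f(n) = 5n^3 - (1/2)n^2 - 6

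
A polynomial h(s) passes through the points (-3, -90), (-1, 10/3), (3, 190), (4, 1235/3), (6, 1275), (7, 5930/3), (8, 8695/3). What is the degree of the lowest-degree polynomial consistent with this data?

Divided differences on the nodes -3, -1, 3, 4, 6, 7, 8:
  order 0: -90  10/3  190  1235/3  1275  5930/3  8695/3
  order 1: 140/3  140/3  665/3  1295/3  2105/3  2765/3
  order 2: 0  35  70  90  110
  order 3: 5  5  5  5
  order 4: 0  0  0
  order 5: 0  0
  order 6: 0
The order-3 divided differences are all 5 (nonzero) and every higher order vanishes, so the data lies on a polynomial of degree exactly 3.

3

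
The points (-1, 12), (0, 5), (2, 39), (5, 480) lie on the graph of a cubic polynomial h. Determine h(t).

Using the Lagrange interpolation formula with nodes -1, 0, 2, 5:
  L_0(t) = t(t - 2)(t - 5) / -18
  L_1(t) = (t + 1)(t - 2)(t - 5) / 10
  L_2(t) = (t + 1)t(t - 5) / -18
  L_3(t) = (t + 1)t(t - 2) / 90
Then h(t) = 12·L_0(t) + 5·L_1(t) + 39·L_2(t) + 480·L_3(t).
Expanding and collecting terms gives h(t) = 3t^3 + 5t^2 - 5t + 5.
Check: h(5) = 480. ✓

h(t) = 3t^3 + 5t^2 - 5t + 5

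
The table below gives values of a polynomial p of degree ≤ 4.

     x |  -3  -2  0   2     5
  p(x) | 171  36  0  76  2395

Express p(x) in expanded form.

p(x) = 3x^4 + 4x^3 + 2x^2 - 6x

Write p(x) = ax^4 + bx^3 + cx^2 + dx + e. Substituting each data point gives a linear system:
  81a - 27b + 9c - 3d + e = 171
  16a - 8b + 4c - 2d + e = 36
  e = 0
  16a + 8b + 4c + 2d + e = 76
  625a + 125b + 25c + 5d + e = 2395
Solving the system yields a = 3, b = 4, c = 2, d = -6, e = 0.
So p(x) = 3x^4 + 4x^3 + 2x^2 - 6x.
Check: p(-3) = 171. ✓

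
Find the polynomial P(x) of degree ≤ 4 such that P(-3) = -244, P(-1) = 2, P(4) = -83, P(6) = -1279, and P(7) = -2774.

P(x) = -2x^4 + 5x^3 + 6x^2 + 2x + 5

Write P(x) = ax^4 + bx^3 + cx^2 + dx + e. Substituting each data point gives a linear system:
  81a - 27b + 9c - 3d + e = -244
  a - b + c - d + e = 2
  256a + 64b + 16c + 4d + e = -83
  1296a + 216b + 36c + 6d + e = -1279
  2401a + 343b + 49c + 7d + e = -2774
Solving the system yields a = -2, b = 5, c = 6, d = 2, e = 5.
So P(x) = -2x^4 + 5x^3 + 6x^2 + 2x + 5.
Check: P(6) = -1279. ✓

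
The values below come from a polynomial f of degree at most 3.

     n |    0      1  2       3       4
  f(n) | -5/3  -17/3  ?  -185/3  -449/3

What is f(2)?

On equispaced nodes a degree-3 polynomial has vanishing fourth forward difference, so
  f(0) - 4·f(1) + 6·f(2) - 4·f(3) + f(4) = 0.
Substituting the known values and solving for f(2):
  6·f(2) = -118
  f(2) = -59/3.

-59/3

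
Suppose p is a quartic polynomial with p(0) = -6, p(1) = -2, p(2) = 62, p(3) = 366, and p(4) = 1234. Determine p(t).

p(t) = 6t^4 - 6t^3 + 6t^2 - 2t - 6

Using the Lagrange interpolation formula with nodes 0, 1, 2, 3, 4:
  L_0(t) = (t - 1)(t - 2)(t - 3)(t - 4) / 24
  L_1(t) = t(t - 2)(t - 3)(t - 4) / -6
  L_2(t) = t(t - 1)(t - 3)(t - 4) / 4
  L_3(t) = t(t - 1)(t - 2)(t - 4) / -6
  L_4(t) = t(t - 1)(t - 2)(t - 3) / 24
Then p(t) = -6·L_0(t) - 2·L_1(t) + 62·L_2(t) + 366·L_3(t) + 1234·L_4(t).
Expanding and collecting terms gives p(t) = 6t^4 - 6t^3 + 6t^2 - 2t - 6.
Check: p(1) = -2. ✓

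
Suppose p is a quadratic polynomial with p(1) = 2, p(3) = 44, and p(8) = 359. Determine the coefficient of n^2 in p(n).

Write p(n) = an^2 + bn + c. Substituting each data point gives a linear system:
  a + b + c = 2
  9a + 3b + c = 44
  64a + 8b + c = 359
Solving the system yields a = 6, b = -3, c = -1.
So p(n) = 6n^2 - 3n - 1.
The leading coefficient is 6.

6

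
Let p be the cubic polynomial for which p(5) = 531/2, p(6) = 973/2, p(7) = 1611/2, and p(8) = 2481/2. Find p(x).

Using the Lagrange interpolation formula with nodes 5, 6, 7, 8:
  L_0(x) = (x - 6)(x - 7)(x - 8) / -6
  L_1(x) = (x - 5)(x - 7)(x - 8) / 2
  L_2(x) = (x - 5)(x - 6)(x - 8) / -2
  L_3(x) = (x - 5)(x - 6)(x - 7) / 6
Then p(x) = 531/2·L_0(x) + 973/2·L_1(x) + 1611/2·L_2(x) + 2481/2·L_3(x).
Expanding and collecting terms gives p(x) = 3x³ - 5x² + 3x + 1/2.
Check: p(6) = 973/2. ✓

p(x) = 3x^3 - 5x^2 + 3x + 1/2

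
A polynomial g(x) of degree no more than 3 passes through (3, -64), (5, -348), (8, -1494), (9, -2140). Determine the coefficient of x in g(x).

5

Write g(x) = ax^3 + bx^2 + cx + d. Substituting each data point gives a linear system:
  27a + 9b + 3c + d = -64
  125a + 25b + 5c + d = -348
  512a + 64b + 8c + d = -1494
  729a + 81b + 9c + d = -2140
Solving the system yields a = -3, b = 0, c = 5, d = 2.
So g(x) = -3x³ + 5x + 2.
The coefficient of x is 5.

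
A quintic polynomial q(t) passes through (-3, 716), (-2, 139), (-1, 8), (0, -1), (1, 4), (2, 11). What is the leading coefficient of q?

Write q(t) = at^5 + bt^4 + ct^3 + dt^2 + et + k. Substituting each data point gives a linear system:
  -243a + 81b - 27c + 9d - 3e + k = 716
  -32a + 16b - 8c + 4d - 2e + k = 139
  -a + b - c + d - e + k = 8
  k = -1
  a + b + c + d + e + k = 4
  32a + 16b + 8c + 4d + 2e + k = 11
Solving the system yields a = -1, b = 4, c = -5, d = 3, e = 4, k = -1.
So q(t) = -t^5 + 4t^4 - 5t^3 + 3t^2 + 4t - 1.
The leading coefficient is -1.

-1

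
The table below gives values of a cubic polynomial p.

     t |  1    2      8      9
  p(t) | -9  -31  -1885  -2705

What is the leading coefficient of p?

Write p(t) = at^3 + bt^2 + ct + d. Substituting each data point gives a linear system:
  a + b + c + d = -9
  8a + 4b + 2c + d = -31
  512a + 64b + 8c + d = -1885
  729a + 81b + 9c + d = -2705
Solving the system yields a = -4, b = 3, c = -3, d = -5.
So p(t) = -4t^3 + 3t^2 - 3t - 5.
The leading coefficient is -4.

-4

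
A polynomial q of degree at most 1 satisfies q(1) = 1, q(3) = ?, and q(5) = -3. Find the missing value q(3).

On equispaced nodes a degree-1 polynomial has vanishing second forward difference, so
  q(1) - 2·q(3) + q(5) = 0.
Substituting the known values and solving for q(3):
  -2·q(3) = 2
  q(3) = -1.

-1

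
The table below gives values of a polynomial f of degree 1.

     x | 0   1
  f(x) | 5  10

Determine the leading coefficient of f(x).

Write f(x) = ax + b. Substituting each data point gives a linear system:
  b = 5
  a + b = 10
Solving the system yields a = 5, b = 5.
So f(x) = 5x + 5.
The leading coefficient is 5.

5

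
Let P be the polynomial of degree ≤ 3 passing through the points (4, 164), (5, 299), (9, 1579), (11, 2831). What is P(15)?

7039

Write P(u) = au^3 + bu^2 + cu + d. Substituting each data point gives a linear system:
  64a + 16b + 4c + d = 164
  125a + 25b + 5c + d = 299
  729a + 81b + 9c + d = 1579
  1331a + 121b + 11c + d = 2831
Solving the system yields a = 2, b = 1, c = 4, d = 4.
So P(u) = 2u^3 + u^2 + 4u + 4.
Then P(15) = 7039.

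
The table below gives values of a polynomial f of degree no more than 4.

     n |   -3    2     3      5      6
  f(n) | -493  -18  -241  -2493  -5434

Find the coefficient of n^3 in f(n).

4

Write f(n) = an^4 + bn^3 + cn^2 + dn + e. Substituting each data point gives a linear system:
  81a - 27b + 9c - 3d + e = -493
  16a + 8b + 4c + 2d + e = -18
  81a + 27b + 9c + 3d + e = -241
  625a + 125b + 25c + 5d + e = -2493
  1296a + 216b + 36c + 6d + e = -5434
Solving the system yields a = -5, b = 4, c = 4, d = 6, e = 2.
So f(n) = -5n^4 + 4n^3 + 4n^2 + 6n + 2.
The coefficient of n^3 is 4.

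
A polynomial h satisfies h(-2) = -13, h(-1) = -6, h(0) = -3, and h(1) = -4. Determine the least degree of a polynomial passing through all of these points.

2

Forward differences of the values at n = -2, -1, 0, 1:
  h  : -13  -6  -3  -4
  Δ  : 7  3  -1
  Δ^2: -4  -4
  Δ^3: 0
The second differences are constant (-4) and nonzero, while all higher differences vanish, so the minimal degree is 2.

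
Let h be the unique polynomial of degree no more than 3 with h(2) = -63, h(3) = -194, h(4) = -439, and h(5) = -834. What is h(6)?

-1415

Forward differences of the values at s = 2, 3, 4, 5:
  h  : -63  -194  -439  -834
  Δ  : -131  -245  -395
  Δ^2: -114  -150
  Δ^3: -36
The third differences are constant, confirming degree 3.
Interpolating (Newton forward form) and evaluating at s = 6 gives h(6) = -1415.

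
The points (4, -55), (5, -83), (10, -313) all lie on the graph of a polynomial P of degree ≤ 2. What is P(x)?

P(x) = -3x^2 - x - 3

Using the Lagrange interpolation formula with nodes 4, 5, 10:
  L_0(x) = (x - 5)(x - 10) / 6
  L_1(x) = (x - 4)(x - 10) / -5
  L_2(x) = (x - 4)(x - 5) / 30
Then P(x) = -55·L_0(x) - 83·L_1(x) - 313·L_2(x).
Expanding and collecting terms gives P(x) = -3x² - x - 3.
Check: P(5) = -83. ✓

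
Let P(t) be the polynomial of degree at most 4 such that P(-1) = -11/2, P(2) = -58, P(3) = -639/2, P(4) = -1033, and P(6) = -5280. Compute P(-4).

-925

Write P(t) = at^4 + bt^3 + ct^2 + dt + e. Substituting each data point gives a linear system:
  a - b + c - d + e = -11/2
  16a + 8b + 4c + 2d + e = -58
  81a + 27b + 9c + 3d + e = -639/2
  256a + 64b + 16c + 4d + e = -1033
  1296a + 216b + 36c + 6d + e = -5280
Solving the system yields a = -4, b = -1, c = 3, d = 5/2, e = -3.
So P(t) = -4t^4 - t^3 + 3t^2 + (5/2)t - 3.
Then P(-4) = -925.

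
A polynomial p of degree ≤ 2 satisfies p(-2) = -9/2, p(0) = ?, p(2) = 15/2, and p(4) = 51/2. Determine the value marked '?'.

The 3 known points determine the degree-2 polynomial uniquely.
Write p(s) = as^2 + bs + c. Substituting each data point gives a linear system:
  4a - 2b + c = -9/2
  4a + 2b + c = 15/2
  16a + 4b + c = 51/2
Solving the system yields a = 1, b = 3, c = -5/2.
So p(s) = s^2 + 3s - 5/2.
Then p(0) = -5/2.

-5/2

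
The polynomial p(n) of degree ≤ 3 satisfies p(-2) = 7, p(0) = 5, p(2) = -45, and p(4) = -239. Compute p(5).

Forward differences of the values at n = -2, 0, 2, 4:
  p  : 7  5  -45  -239
  Δ  : -2  -50  -194
  Δ^2: -48  -144
  Δ^3: -96
The third differences are constant, confirming degree 3.
Interpolating (Newton forward form) and evaluating at n = 5 gives p(5) = -420.

-420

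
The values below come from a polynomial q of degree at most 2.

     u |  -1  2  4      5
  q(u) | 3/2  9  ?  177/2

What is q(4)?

54

The 3 known points determine the degree-2 polynomial uniquely.
Write q(u) = au^2 + bu + c. Substituting each data point gives a linear system:
  a - b + c = 3/2
  4a + 2b + c = 9
  25a + 5b + c = 177/2
Solving the system yields a = 4, b = -3/2, c = -4.
So q(u) = 4u^2 - (3/2)u - 4.
Then q(4) = 54.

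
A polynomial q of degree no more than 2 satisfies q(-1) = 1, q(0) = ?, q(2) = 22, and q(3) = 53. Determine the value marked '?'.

The 3 known points determine the degree-2 polynomial uniquely.
Write q(s) = as^2 + bs + c. Substituting each data point gives a linear system:
  a - b + c = 1
  4a + 2b + c = 22
  9a + 3b + c = 53
Solving the system yields a = 6, b = 1, c = -4.
So q(s) = 6s^2 + s - 4.
Then q(0) = -4.

-4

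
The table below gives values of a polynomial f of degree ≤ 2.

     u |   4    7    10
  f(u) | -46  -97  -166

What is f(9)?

Using the Lagrange interpolation formula with nodes 4, 7, 10:
  L_0(u) = (u - 7)(u - 10) / 18
  L_1(u) = (u - 4)(u - 10) / -9
  L_2(u) = (u - 4)(u - 7) / 18
Then f(u) = -46·L_0(u) - 97·L_1(u) - 166·L_2(u).
Expanding and collecting terms gives f(u) = -u^2 - 6u - 6.
Evaluating at u = 9: f(9) = -141.

-141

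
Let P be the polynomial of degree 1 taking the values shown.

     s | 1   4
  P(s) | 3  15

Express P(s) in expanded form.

P(s) = 4s - 1

Write P(s) = as + b. Substituting each data point gives a linear system:
  a + b = 3
  4a + b = 15
Solving the system yields a = 4, b = -1.
So P(s) = 4s - 1.
Check: P(1) = 3. ✓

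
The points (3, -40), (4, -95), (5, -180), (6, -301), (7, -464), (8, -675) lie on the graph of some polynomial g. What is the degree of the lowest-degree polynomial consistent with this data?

3

Forward differences of the values at t = 3, 4, 5, 6, 7, 8:
  g  : -40  -95  -180  -301  -464  -675
  Δ  : -55  -85  -121  -163  -211
  Δ^2: -30  -36  -42  -48
  Δ^3: -6  -6  -6
  Δ^4: 0  0
  Δ^5: 0
The third differences are constant (-6) and nonzero, while all higher differences vanish, so the minimal degree is 3.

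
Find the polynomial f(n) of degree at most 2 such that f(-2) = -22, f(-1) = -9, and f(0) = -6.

Write f(n) = an^2 + bn + c. Substituting each data point gives a linear system:
  4a - 2b + c = -22
  a - b + c = -9
  c = -6
Solving the system yields a = -5, b = -2, c = -6.
So f(n) = -5n^2 - 2n - 6.
Check: f(-1) = -9. ✓

f(n) = -5n^2 - 2n - 6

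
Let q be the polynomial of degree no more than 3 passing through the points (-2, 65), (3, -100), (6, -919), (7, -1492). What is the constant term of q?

-1

Write q(n) = an^3 + bn^2 + cn + d. Substituting each data point gives a linear system:
  -8a + 4b - 2c + d = 65
  27a + 9b + 3c + d = -100
  216a + 36b + 6c + d = -919
  343a + 49b + 7c + d = -1492
Solving the system yields a = -5, b = 5, c = -3, d = -1.
So q(n) = -5n³ + 5n² - 3n - 1.
The constant term is -1.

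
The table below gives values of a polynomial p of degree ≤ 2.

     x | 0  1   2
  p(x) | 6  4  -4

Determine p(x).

p(x) = -3x^2 + x + 6

Write p(x) = ax^2 + bx + c. Substituting each data point gives a linear system:
  c = 6
  a + b + c = 4
  4a + 2b + c = -4
Solving the system yields a = -3, b = 1, c = 6.
So p(x) = -3x^2 + x + 6.
Check: p(0) = 6. ✓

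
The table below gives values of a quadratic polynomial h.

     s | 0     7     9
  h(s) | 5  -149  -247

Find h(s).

Write h(s) = as^2 + bs + c. Substituting each data point gives a linear system:
  c = 5
  49a + 7b + c = -149
  81a + 9b + c = -247
Solving the system yields a = -3, b = -1, c = 5.
So h(s) = -3s^2 - s + 5.
Check: h(7) = -149. ✓

h(s) = -3s^2 - s + 5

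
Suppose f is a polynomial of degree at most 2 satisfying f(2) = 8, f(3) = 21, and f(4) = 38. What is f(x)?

f(x) = 2x^2 + 3x - 6

Write f(x) = ax^2 + bx + c. Substituting each data point gives a linear system:
  4a + 2b + c = 8
  9a + 3b + c = 21
  16a + 4b + c = 38
Solving the system yields a = 2, b = 3, c = -6.
So f(x) = 2x² + 3x - 6.
Check: f(4) = 38. ✓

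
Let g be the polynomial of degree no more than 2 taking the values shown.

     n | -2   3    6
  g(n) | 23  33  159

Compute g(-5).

Using the Lagrange interpolation formula with nodes -2, 3, 6:
  L_0(n) = (n - 3)(n - 6) / 40
  L_1(n) = (n + 2)(n - 6) / -15
  L_2(n) = (n + 2)(n - 3) / 24
Then g(n) = 23·L_0(n) + 33·L_1(n) + 159·L_2(n).
Expanding and collecting terms gives g(n) = 5n^2 - 3n - 3.
Evaluating at n = -5: g(-5) = 137.

137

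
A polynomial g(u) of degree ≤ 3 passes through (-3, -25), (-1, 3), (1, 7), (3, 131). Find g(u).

Write g(u) = au^3 + bu^2 + cu + d. Substituting each data point gives a linear system:
  -27a + 9b - 3c + d = -25
  -a + b - c + d = 3
  a + b + c + d = 7
  27a + 9b + 3c + d = 131
Solving the system yields a = 3, b = 6, c = -1, d = -1.
So g(u) = 3u^3 + 6u^2 - u - 1.
Check: g(3) = 131. ✓

g(u) = 3u^3 + 6u^2 - u - 1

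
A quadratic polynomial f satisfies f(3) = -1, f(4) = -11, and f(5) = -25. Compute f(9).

Forward differences of the values at x = 3, 4, 5:
  f  : -1  -11  -25
  Δ  : -10  -14
  Δ^2: -4
The second differences are constant, confirming degree 2.
Interpolating (Newton forward form) and evaluating at x = 9 gives f(9) = -121.

-121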